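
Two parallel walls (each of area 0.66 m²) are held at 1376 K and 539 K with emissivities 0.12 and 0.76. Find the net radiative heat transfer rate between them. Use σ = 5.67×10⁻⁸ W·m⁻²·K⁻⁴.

Q ≈ 15100 W

For two large parallel gray plates, q = σ(T₁⁴ − T₂⁴) / (1/ε₁ + 1/ε₂ − 1).
1/ε₁ + 1/ε₂ − 1 = 1/0.12 + 1/0.76 − 1 = 8.649.
T₁⁴ − T₂⁴ = 3.58×10^12 − 8.44×10^10 = 3.50×10^12 K⁴.
q = 5.67×10⁻⁸ × 3.50×10^12 / 8.649 = 22900 W/m².
Q = q·A = 22900 × 0.66 = 15100 W.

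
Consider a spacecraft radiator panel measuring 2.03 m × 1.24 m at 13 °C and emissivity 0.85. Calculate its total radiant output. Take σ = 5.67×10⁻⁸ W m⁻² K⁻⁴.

P ≈ 812 W

A = 2.03 × 1.24 = 2.52 m².
13 °C = 286 K.
P = εσAT⁴ = 0.85 × 5.67×10⁻⁸ × 2.52 × (286)⁴ = 0.85 × 5.67×10⁻⁸ × 2.52 × 6.69×10^9.
P = 812 W.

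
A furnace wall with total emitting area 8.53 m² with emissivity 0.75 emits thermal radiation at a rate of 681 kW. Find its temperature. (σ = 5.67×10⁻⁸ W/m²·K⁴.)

T ≈ 1170 K

From P = εσAT⁴, T = (P / εσA)^(1/4) = (6.81×10^5 / (0.75 × 5.67×10⁻⁸ × 8.53))^(1/4).
T = (1.88×10^12)^(1/4) = 1170 K.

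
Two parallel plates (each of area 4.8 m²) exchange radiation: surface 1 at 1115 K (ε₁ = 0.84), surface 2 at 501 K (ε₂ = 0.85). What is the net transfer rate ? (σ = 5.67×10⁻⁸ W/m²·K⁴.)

For two large parallel gray plates, q = σ(T₁⁴ − T₂⁴) / (1/ε₁ + 1/ε₂ − 1).
1/ε₁ + 1/ε₂ − 1 = 1/0.84 + 1/0.85 − 1 = 1.367.
T₁⁴ − T₂⁴ = 1.55×10^12 − 6.30×10^10 = 1.48×10^12 K⁴.
q = 5.67×10⁻⁸ × 1.48×10^12 / 1.367 = 61500 W/m².
Q = q·A = 61500 × 4.8 = 2.95×10^5 W.

Q ≈ 2.95×10^5 W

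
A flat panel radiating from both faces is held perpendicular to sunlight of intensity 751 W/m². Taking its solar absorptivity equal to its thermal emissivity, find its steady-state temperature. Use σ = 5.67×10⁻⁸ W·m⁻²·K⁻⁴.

T ≈ 285 K

Absorbed flux αS = emitted flux 2εσT⁴ per unit area; with α = ε this gives T = (S/2σ)^(1/4).
T = (751 / (2 × 5.67×10⁻⁸))^(1/4) = (6.62×10^9)^(1/4).
T = 285 K.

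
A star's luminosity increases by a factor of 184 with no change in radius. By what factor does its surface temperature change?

P ∝ T⁴ ⇒ T ∝ P^(1/4), so T scales by (184)^(1/4) = 3.68.

factor ≈ 3.68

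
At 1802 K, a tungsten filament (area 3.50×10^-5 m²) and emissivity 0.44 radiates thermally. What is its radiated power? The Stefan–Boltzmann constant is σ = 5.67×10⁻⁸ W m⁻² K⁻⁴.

P ≈ 9.21 W

P = εσAT⁴ = 0.44 × 5.67×10⁻⁸ × 3.50×10^-5 × (1802)⁴ = 0.44 × 5.67×10⁻⁸ × 3.50×10^-5 × 1.05×10^13.
P = 9.21 W.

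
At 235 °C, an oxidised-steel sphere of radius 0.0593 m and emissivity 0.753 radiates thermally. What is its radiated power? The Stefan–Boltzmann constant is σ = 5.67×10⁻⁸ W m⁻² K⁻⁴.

A = 4πr² = 4π × (0.0593)² = 0.0442 m².
235 °C = 508 K.
P = εσAT⁴ = 0.753 × 5.67×10⁻⁸ × 0.0442 × (508)⁴ = 0.753 × 5.67×10⁻⁸ × 0.0442 × 6.66×10^10.
P = 126 W.

P ≈ 126 W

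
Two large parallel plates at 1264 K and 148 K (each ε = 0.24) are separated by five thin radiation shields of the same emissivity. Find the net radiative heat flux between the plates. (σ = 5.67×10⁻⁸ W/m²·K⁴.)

q ≈ 3290 W/m²

Each of the 6 gaps contributes resistance (2/ε − 1) = 2/0.24 − 1 = 7.333; total = 44.00.
q = σ(T₁⁴ − T₂⁴) / 44.00 = 5.67×10⁻⁸ × 2.55×10^12 / 44.00 = 3290 W/m².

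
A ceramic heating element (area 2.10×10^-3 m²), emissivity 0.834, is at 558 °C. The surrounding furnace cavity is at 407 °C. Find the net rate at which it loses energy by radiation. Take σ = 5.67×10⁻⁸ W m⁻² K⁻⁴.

Q ≈ 26.1 W

Convert: 558 °C = 831 K; 407 °C = 680 K.
Q = εσA(T⁴ − T_s⁴). T⁴ − T_s⁴ = (831)⁴ − (680)⁴ = 4.77×10^11 − 2.14×10^11 = 2.63×10^11 K⁴.
Q = 0.834 × 5.67×10⁻⁸ × 2.10×10^-3 × 2.63×10^11 = 26.1 W.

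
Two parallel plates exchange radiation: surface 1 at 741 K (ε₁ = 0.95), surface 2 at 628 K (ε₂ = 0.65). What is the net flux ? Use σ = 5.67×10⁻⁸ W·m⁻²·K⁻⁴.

For two large parallel gray plates, q = σ(T₁⁴ − T₂⁴) / (1/ε₁ + 1/ε₂ − 1).
1/ε₁ + 1/ε₂ − 1 = 1/0.95 + 1/0.65 − 1 = 1.591.
T₁⁴ − T₂⁴ = 3.01×10^11 − 1.56×10^11 = 1.46×10^11 K⁴.
q = 5.67×10⁻⁸ × 1.46×10^11 / 1.591 = 5200 W/m².

q ≈ 5200 W/m²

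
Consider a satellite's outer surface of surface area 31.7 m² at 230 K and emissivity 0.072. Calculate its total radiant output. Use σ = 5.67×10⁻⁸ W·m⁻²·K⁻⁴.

Stefan–Boltzmann: P = εσAT⁴ = 0.072 × 5.67×10⁻⁸ × 31.7 × (230)⁴ = 0.072 × 5.67×10⁻⁸ × 31.7 × 2.80×10^9.
P = 362 W.

P ≈ 362 W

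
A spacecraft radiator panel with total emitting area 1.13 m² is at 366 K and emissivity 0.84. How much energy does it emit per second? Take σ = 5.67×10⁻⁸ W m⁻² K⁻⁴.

P ≈ 966 W

P = εσAT⁴ = 0.84 × 5.67×10⁻⁸ × 1.13 × (366)⁴ = 0.84 × 5.67×10⁻⁸ × 1.13 × 1.79×10^10.
P = 966 W.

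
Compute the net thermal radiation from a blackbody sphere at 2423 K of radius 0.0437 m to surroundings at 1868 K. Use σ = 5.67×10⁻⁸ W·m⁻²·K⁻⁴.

Q ≈ 30300 W

A = 4πr² = 4π × (0.0437)² = 0.0240 m².
Q = σA(T⁴ − T_s⁴). T⁴ − T_s⁴ = (2423)⁴ − (1868)⁴ = 3.45×10^13 − 1.22×10^13 = 2.23×10^13 K⁴.
Q = 5.67×10⁻⁸ × 0.0240 × 2.23×10^13 = 30300 W.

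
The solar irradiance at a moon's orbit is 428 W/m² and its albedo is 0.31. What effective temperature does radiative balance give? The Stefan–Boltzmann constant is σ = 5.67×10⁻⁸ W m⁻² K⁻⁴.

Power absorbed = (1−a)S·πR²; power emitted = 4πR²σT⁴. Equating and cancelling πR²:
T = ((1−a)S / 4σ)^(1/4) = (295 / (4 × 5.67×10⁻⁸))^(1/4) = (1.30×10^9)^(1/4).
T = 190 K.

T ≈ 190 K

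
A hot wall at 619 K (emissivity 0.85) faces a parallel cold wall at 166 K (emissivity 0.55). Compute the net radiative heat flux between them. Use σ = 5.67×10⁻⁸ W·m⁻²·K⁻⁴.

For two large parallel gray plates, q = σ(T₁⁴ − T₂⁴) / (1/ε₁ + 1/ε₂ − 1).
1/ε₁ + 1/ε₂ − 1 = 1/0.85 + 1/0.55 − 1 = 1.995.
T₁⁴ − T₂⁴ = 1.47×10^11 − 7.59×10^8 = 1.46×10^11 K⁴.
q = 5.67×10⁻⁸ × 1.46×10^11 / 1.995 = 4150 W/m².

q ≈ 4150 W/m²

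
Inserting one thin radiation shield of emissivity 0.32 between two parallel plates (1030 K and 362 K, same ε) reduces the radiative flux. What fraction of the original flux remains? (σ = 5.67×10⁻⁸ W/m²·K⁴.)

With N identical shields there are N+1 = 2 gaps in series, each with the same radiative resistance, so the flux falls to 1/(N+1) of its unshielded value.

ratio ≈ 0.500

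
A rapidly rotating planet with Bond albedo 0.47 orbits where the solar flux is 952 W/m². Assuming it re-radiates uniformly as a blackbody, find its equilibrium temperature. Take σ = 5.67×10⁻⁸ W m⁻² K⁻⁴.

Power absorbed = (1−a)S·πR²; power emitted = 4πR²σT⁴. Equating and cancelling πR²:
T = ((1−a)S / 4σ)^(1/4) = (505 / (4 × 5.67×10⁻⁸))^(1/4) = (2.22×10^9)^(1/4).
T = 217 K.

T ≈ 217 K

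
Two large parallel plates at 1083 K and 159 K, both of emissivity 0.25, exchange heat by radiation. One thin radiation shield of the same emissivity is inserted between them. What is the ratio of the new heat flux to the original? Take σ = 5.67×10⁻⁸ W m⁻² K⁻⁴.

With N identical shields there are N+1 = 2 gaps in series, each with the same radiative resistance, so the flux falls to 1/(N+1) of its unshielded value.

ratio ≈ 0.500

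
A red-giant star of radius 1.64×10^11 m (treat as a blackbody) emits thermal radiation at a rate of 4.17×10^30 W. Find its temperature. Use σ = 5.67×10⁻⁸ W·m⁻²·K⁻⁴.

T ≈ 3840 K

A = 4πr² = 4π × (1.64×10^11)² = 3.38×10^23 m².
From P = σAT⁴, T = (P / σA)^(1/4) = (4.17×10^30 / (5.67×10⁻⁸ × 3.38×10^23))^(1/4).
T = (2.18×10^14)^(1/4) = 3840 K.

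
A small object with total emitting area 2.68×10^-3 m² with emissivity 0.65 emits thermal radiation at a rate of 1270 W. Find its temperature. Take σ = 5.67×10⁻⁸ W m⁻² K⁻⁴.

From P = εσAT⁴, T = (P / εσA)^(1/4) = (1270 / (0.65 × 5.67×10⁻⁸ × 2.68×10^-3))^(1/4).
T = (1.29×10^13)^(1/4) = 1890 K.

T ≈ 1890 K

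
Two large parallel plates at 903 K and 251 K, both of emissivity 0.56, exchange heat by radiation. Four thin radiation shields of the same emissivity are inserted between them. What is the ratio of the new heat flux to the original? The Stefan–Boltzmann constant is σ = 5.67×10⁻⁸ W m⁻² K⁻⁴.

ratio ≈ 0.200

With N identical shields there are N+1 = 5 gaps in series, each with the same radiative resistance, so the flux falls to 1/(N+1) of its unshielded value.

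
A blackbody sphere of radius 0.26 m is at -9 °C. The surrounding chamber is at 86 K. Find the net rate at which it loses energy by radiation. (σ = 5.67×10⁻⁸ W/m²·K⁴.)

Q ≈ 231 W

A = 4πr² = 4π × (0.26)² = 0.849 m².
Convert: -9 °C = 264 K.
Q = σA(T⁴ − T_s⁴). T⁴ − T_s⁴ = (264)⁴ − (86)⁴ = 4.86×10^9 − 5.47×10^7 = 4.80×10^9 K⁴.
Q = 5.67×10⁻⁸ × 0.849 × 4.80×10^9 = 231 W.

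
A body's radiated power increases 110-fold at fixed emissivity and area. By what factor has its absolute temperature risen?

factor ≈ 3.24

P ∝ T⁴ ⇒ T ∝ P^(1/4), so T scales by (110)^(1/4) = 3.24.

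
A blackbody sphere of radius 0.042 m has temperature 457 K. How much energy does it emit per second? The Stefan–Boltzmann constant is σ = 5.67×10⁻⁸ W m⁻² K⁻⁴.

P ≈ 54.8 W

A = 4πr² = 4π × (0.042)² = 0.0222 m².
P = σAT⁴ = 5.67×10⁻⁸ × 0.0222 × (457)⁴ = 5.67×10⁻⁸ × 0.0222 × 4.36×10^10.
P = 54.8 W.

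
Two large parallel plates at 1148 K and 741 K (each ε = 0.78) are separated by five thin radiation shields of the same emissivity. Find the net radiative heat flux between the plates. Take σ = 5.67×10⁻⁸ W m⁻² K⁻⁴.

q ≈ 8670 W/m²

Each of the 6 gaps contributes resistance (2/ε − 1) = 2/0.78 − 1 = 1.564; total = 9.385.
q = σ(T₁⁴ − T₂⁴) / 9.385 = 5.67×10⁻⁸ × 1.44×10^12 / 9.385 = 8670 W/m².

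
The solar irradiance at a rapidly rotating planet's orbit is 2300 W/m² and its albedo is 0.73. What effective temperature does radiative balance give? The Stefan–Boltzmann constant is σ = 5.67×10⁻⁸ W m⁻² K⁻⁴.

Power absorbed = (1−a)S·πR²; power emitted = 4πR²σT⁴. Equating and cancelling πR²:
T = ((1−a)S / 4σ)^(1/4) = (621 / (4 × 5.67×10⁻⁸))^(1/4) = (2.74×10^9)^(1/4).
T = 229 K.

T ≈ 229 K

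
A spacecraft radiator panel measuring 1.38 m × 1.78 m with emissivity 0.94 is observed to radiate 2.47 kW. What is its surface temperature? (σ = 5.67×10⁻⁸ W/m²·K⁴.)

A = 1.38 × 1.78 = 2.46 m².
From P = εσAT⁴, T = (P / εσA)^(1/4) = (2470 / (0.94 × 5.67×10⁻⁸ × 2.46))^(1/4).
T = (1.89×10^10)^(1/4) = 371 K.

T ≈ 371 K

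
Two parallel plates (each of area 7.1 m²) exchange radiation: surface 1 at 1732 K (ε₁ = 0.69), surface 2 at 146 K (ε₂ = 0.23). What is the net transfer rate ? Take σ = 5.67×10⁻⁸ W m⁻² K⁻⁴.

For two large parallel gray plates, q = σ(T₁⁴ − T₂⁴) / (1/ε₁ + 1/ε₂ − 1).
1/ε₁ + 1/ε₂ − 1 = 1/0.69 + 1/0.23 − 1 = 4.797.
T₁⁴ − T₂⁴ = 9.00×10^12 − 4.54×10^8 = 9.00×10^12 K⁴.
q = 5.67×10⁻⁸ × 9.00×10^12 / 4.797 = 1.06×10^5 W/m².
Q = q·A = 1.06×10^5 × 7.1 = 7.55×10^5 W.

Q ≈ 7.55×10^5 W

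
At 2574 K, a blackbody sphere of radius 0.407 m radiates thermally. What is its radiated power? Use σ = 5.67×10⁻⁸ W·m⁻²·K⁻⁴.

A = 4πr² = 4π × (0.407)² = 2.08 m².
P = σAT⁴ = 5.67×10⁻⁸ × 2.08 × (2574)⁴ = 5.67×10⁻⁸ × 2.08 × 4.39×10^13.
P = 5.18×10^6 W.

P ≈ 5.18×10^6 W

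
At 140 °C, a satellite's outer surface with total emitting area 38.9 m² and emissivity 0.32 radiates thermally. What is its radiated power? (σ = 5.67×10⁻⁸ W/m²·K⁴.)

140 °C = 413 K.
Stefan–Boltzmann: P = εσAT⁴ = 0.32 × 5.67×10⁻⁸ × 38.9 × (413)⁴ = 0.32 × 5.67×10⁻⁸ × 38.9 × 2.91×10^10.
P = 20500 W.

P ≈ 20500 W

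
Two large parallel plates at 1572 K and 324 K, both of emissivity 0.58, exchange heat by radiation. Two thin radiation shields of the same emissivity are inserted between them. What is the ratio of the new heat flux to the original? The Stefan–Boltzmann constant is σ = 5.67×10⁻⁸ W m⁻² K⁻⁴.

With N identical shields there are N+1 = 3 gaps in series, each with the same radiative resistance, so the flux falls to 1/(N+1) of its unshielded value.

ratio ≈ 0.333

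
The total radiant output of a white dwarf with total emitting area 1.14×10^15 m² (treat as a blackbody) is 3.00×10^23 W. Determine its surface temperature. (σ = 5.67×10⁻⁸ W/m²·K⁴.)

T ≈ 8250 K

From P = σAT⁴, T = (P / σA)^(1/4) = (3.00×10^23 / (5.67×10⁻⁸ × 1.14×10^15))^(1/4).
T = (4.64×10^15)^(1/4) = 8250 K.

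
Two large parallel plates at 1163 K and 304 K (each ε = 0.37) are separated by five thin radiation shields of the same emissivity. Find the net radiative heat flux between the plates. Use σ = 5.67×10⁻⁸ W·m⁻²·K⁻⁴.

q ≈ 3910 W/m²

Each of the 6 gaps contributes resistance (2/ε − 1) = 2/0.37 − 1 = 4.405; total = 26.43.
q = σ(T₁⁴ − T₂⁴) / 26.43 = 5.67×10⁻⁸ × 1.82×10^12 / 26.43 = 3910 W/m².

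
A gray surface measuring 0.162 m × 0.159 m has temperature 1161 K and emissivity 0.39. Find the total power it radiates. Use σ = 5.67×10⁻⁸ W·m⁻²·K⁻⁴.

A = 0.162 × 0.159 = 0.0258 m².
Stefan–Boltzmann: P = εσAT⁴ = 0.39 × 5.67×10⁻⁸ × 0.0258 × (1161)⁴ = 0.39 × 5.67×10⁻⁸ × 0.0258 × 1.82×10^12.
P = 1030 W.

P ≈ 1030 W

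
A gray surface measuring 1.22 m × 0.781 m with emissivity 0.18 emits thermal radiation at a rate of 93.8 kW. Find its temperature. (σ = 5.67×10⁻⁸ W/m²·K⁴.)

A = 1.22 × 0.781 = 0.953 m².
From P = εσAT⁴, T = (P / εσA)^(1/4) = (93800 / (0.18 × 5.67×10⁻⁸ × 0.953))^(1/4).
T = (9.65×10^12)^(1/4) = 1760 K.

T ≈ 1760 K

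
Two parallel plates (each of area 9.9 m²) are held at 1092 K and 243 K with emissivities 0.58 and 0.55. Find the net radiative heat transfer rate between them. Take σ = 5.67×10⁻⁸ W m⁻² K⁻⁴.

Q ≈ 3.13×10^5 W

For two large parallel gray plates, q = σ(T₁⁴ − T₂⁴) / (1/ε₁ + 1/ε₂ − 1).
1/ε₁ + 1/ε₂ − 1 = 1/0.58 + 1/0.55 − 1 = 2.542.
T₁⁴ − T₂⁴ = 1.42×10^12 − 3.49×10^9 = 1.42×10^12 K⁴.
q = 5.67×10⁻⁸ × 1.42×10^12 / 2.542 = 31600 W/m².
Q = q·A = 31600 × 9.9 = 3.13×10^5 W.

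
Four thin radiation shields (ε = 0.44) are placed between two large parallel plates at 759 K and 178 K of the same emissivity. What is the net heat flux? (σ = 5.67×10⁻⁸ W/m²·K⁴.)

q ≈ 1060 W/m²

Each of the 5 gaps contributes resistance (2/ε − 1) = 2/0.44 − 1 = 3.545; total = 17.73.
q = σ(T₁⁴ − T₂⁴) / 17.73 = 5.67×10⁻⁸ × 3.31×10^11 / 17.73 = 1060 W/m².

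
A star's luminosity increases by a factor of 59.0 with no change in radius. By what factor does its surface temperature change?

P ∝ T⁴ ⇒ T ∝ P^(1/4), so T scales by (59.0)^(1/4) = 2.77.

factor ≈ 2.77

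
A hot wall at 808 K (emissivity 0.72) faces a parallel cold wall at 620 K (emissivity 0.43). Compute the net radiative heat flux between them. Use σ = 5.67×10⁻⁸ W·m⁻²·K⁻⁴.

q ≈ 5820 W/m²

For two large parallel gray plates, q = σ(T₁⁴ − T₂⁴) / (1/ε₁ + 1/ε₂ − 1).
1/ε₁ + 1/ε₂ − 1 = 1/0.72 + 1/0.43 − 1 = 2.714.
T₁⁴ − T₂⁴ = 4.26×10^11 − 1.48×10^11 = 2.78×10^11 K⁴.
q = 5.67×10⁻⁸ × 2.78×10^11 / 2.714 = 5820 W/m².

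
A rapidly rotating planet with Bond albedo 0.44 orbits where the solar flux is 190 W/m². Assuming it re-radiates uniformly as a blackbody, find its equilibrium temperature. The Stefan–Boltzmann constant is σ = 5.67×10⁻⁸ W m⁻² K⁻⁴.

Power absorbed = (1−a)S·πR²; power emitted = 4πR²σT⁴. Equating and cancelling πR²:
T = ((1−a)S / 4σ)^(1/4) = (106 / (4 × 5.67×10⁻⁸))^(1/4) = (4.69×10^8)^(1/4).
T = 147 K.

T ≈ 147 K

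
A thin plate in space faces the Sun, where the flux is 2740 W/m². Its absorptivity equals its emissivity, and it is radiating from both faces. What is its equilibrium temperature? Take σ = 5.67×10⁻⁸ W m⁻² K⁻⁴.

Absorbed flux αS = emitted flux 2εσT⁴ per unit area; with α = ε this gives T = (S/2σ)^(1/4).
T = (2740 / (2 × 5.67×10⁻⁸))^(1/4) = (2.42×10^10)^(1/4).
T = 394 K.

T ≈ 394 K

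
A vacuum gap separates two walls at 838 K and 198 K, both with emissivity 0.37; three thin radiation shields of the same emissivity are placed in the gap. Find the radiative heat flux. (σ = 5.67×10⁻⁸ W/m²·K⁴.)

q ≈ 1580 W/m²

Each of the 4 gaps contributes resistance (2/ε − 1) = 2/0.37 − 1 = 4.405; total = 17.62.
q = σ(T₁⁴ − T₂⁴) / 17.62 = 5.67×10⁻⁸ × 4.92×10^11 / 17.62 = 1580 W/m².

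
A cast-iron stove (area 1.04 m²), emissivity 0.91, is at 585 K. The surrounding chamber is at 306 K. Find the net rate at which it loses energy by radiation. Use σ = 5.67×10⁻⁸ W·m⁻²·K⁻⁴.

Q = εσA(T⁴ − T_s⁴). T⁴ − T_s⁴ = (585)⁴ − (306)⁴ = 1.17×10^11 − 8.77×10^9 = 1.08×10^11 K⁴.
Q = 0.91 × 5.67×10⁻⁸ × 1.04 × 1.08×10^11 = 5810 W.

Q ≈ 5810 W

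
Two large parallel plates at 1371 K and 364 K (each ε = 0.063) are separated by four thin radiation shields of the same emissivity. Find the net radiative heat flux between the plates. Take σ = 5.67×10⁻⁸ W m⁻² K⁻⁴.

q ≈ 1300 W/m²

Each of the 5 gaps contributes resistance (2/ε − 1) = 2/0.063 − 1 = 30.75; total = 153.7.
q = σ(T₁⁴ − T₂⁴) / 153.7 = 5.67×10⁻⁸ × 3.52×10^12 / 153.7 = 1300 W/m².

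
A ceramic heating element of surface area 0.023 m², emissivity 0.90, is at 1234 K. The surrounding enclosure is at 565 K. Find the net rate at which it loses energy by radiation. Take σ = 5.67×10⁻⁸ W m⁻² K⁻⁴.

Q ≈ 2600 W

Q = εσA(T⁴ − T_s⁴). T⁴ − T_s⁴ = (1234)⁴ − (565)⁴ = 2.32×10^12 − 1.02×10^11 = 2.22×10^12 K⁴.
Q = 0.90 × 5.67×10⁻⁸ × 0.0230 × 2.22×10^12 = 2600 W.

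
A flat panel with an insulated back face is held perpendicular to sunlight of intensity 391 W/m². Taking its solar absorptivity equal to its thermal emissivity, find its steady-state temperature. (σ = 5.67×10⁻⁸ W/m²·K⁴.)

Absorbed flux αS = emitted flux εσT⁴ (one radiating face); with α = ε, T = (S/σ)^(1/4).
T = (391 / 5.67×10⁻⁸)^(1/4) = (6.90×10^9)^(1/4).
T = 288 K.

T ≈ 288 K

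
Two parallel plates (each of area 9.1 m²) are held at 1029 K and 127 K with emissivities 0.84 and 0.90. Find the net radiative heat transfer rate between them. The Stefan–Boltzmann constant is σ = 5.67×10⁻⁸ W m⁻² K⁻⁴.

For two large parallel gray plates, q = σ(T₁⁴ − T₂⁴) / (1/ε₁ + 1/ε₂ − 1).
1/ε₁ + 1/ε₂ − 1 = 1/0.84 + 1/0.90 − 1 = 1.302.
T₁⁴ − T₂⁴ = 1.12×10^12 − 2.60×10^8 = 1.12×10^12 K⁴.
q = 5.67×10⁻⁸ × 1.12×10^12 / 1.302 = 48800 W/m².
Q = q·A = 48800 × 9.1 = 4.44×10^5 W.

Q ≈ 4.44×10^5 W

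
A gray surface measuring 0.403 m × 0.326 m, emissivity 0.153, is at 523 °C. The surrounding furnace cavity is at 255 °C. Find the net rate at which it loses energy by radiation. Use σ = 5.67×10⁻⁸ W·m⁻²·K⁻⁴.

A = 0.403 × 0.326 = 0.131 m².
Convert: 523 °C = 796 K; 255 °C = 528 K.
Q = εσA(T⁴ − T_s⁴). T⁴ − T_s⁴ = (796)⁴ − (528)⁴ = 4.01×10^11 − 7.77×10^10 = 3.24×10^11 K⁴.
Q = 0.153 × 5.67×10⁻⁸ × 0.131 × 3.24×10^11 = 369 W.

Q ≈ 369 W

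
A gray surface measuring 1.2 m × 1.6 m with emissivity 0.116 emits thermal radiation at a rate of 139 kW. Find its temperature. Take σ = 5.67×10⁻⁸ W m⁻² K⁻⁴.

A = 1.2 × 1.6 = 1.92 m².
From P = εσAT⁴, T = (P / εσA)^(1/4) = (1.39×10^5 / (0.116 × 5.67×10⁻⁸ × 1.92))^(1/4).
T = (1.10×10^13)^(1/4) = 1820 K.

T ≈ 1820 K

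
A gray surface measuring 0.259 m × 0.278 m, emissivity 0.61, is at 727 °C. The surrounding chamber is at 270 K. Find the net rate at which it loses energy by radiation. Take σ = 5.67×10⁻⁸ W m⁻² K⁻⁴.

A = 0.259 × 0.278 = 0.0720 m².
Convert: 727 °C = 1000 K.
Q = εσA(T⁴ − T_s⁴). T⁴ − T_s⁴ = (1000)⁴ − (270)⁴ = 1.00×10^12 − 5.31×10^9 = 9.95×10^11 K⁴.
Q = 0.61 × 5.67×10⁻⁸ × 0.0720 × 9.95×10^11 = 2480 W.

Q ≈ 2480 W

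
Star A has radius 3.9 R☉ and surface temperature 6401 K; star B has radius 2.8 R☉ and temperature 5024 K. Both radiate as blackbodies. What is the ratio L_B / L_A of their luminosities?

L = 4πR²σT⁴ ∝ R²T⁴, so L_B/L_A = (2.8/3.9)² × (5024/6401)⁴ = 0.515 × 0.379 = 0.196.

L_B/L_A ≈ 0.196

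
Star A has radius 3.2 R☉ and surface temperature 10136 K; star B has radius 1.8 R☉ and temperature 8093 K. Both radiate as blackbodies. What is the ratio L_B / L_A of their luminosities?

L = 4πR²σT⁴ ∝ R²T⁴, so L_B/L_A = (1.8/3.2)² × (8093/10136)⁴ = 0.316 × 0.406 = 0.129.

L_B/L_A ≈ 0.129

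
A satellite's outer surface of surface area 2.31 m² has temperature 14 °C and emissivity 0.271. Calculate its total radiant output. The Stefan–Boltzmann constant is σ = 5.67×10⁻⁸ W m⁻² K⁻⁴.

P ≈ 241 W

14 °C = 287 K.
P = εσAT⁴ = 0.271 × 5.67×10⁻⁸ × 2.31 × (287)⁴ = 0.271 × 5.67×10⁻⁸ × 2.31 × 6.78×10^9.
P = 241 W.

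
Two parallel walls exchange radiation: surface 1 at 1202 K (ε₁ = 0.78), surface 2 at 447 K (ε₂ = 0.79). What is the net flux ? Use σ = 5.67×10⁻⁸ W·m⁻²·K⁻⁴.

q ≈ 75000 W/m²

For two large parallel gray plates, q = σ(T₁⁴ − T₂⁴) / (1/ε₁ + 1/ε₂ − 1).
1/ε₁ + 1/ε₂ − 1 = 1/0.78 + 1/0.79 − 1 = 1.548.
T₁⁴ − T₂⁴ = 2.09×10^12 − 3.99×10^10 = 2.05×10^12 K⁴.
q = 5.67×10⁻⁸ × 2.05×10^12 / 1.548 = 75000 W/m².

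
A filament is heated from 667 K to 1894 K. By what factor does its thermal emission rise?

P ∝ T⁴, so the ratio is (1894/667)⁴ = (2.840)⁴ = 65.0.

ratio ≈ 65.0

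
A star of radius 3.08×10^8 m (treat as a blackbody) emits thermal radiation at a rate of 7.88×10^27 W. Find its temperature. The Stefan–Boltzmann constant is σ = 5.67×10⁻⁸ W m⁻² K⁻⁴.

T ≈ 18500 K

A = 4πr² = 4π × (3.08×10^8)² = 1.19×10^18 m².
From P = σAT⁴, T = (P / σA)^(1/4) = (7.88×10^27 / (5.67×10⁻⁸ × 1.19×10^18))^(1/4).
T = (1.17×10^17)^(1/4) = 18500 K.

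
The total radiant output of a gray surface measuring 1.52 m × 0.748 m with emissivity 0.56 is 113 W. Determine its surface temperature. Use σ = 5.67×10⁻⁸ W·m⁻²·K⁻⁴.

T ≈ 237 K

A = 1.52 × 0.748 = 1.14 m².
From P = εσAT⁴, T = (P / εσA)^(1/4) = (113 / (0.56 × 5.67×10⁻⁸ × 1.14))^(1/4).
T = (3.13×10^9)^(1/4) = 237 K.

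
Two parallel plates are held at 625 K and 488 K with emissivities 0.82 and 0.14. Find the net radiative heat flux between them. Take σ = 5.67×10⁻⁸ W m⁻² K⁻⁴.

q ≈ 738 W/m²

For two large parallel gray plates, q = σ(T₁⁴ − T₂⁴) / (1/ε₁ + 1/ε₂ − 1).
1/ε₁ + 1/ε₂ − 1 = 1/0.82 + 1/0.14 − 1 = 7.362.
T₁⁴ − T₂⁴ = 1.53×10^11 − 5.67×10^10 = 9.59×10^10 K⁴.
q = 5.67×10⁻⁸ × 9.59×10^10 / 7.362 = 738 W/m².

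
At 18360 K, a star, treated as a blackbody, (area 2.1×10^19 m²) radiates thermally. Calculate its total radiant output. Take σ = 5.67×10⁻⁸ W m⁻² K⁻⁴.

P ≈ 1.35×10^29 W

P = σAT⁴ = 5.67×10⁻⁸ × 2.10×10^19 × (18360)⁴ = 5.67×10⁻⁸ × 2.10×10^19 × 1.14×10^17.
P = 1.35×10^29 W.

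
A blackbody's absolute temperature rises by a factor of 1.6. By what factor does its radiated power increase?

P ∝ T⁴, so the power scales as (1.6)⁴ = 6.55.

factor ≈ 6.55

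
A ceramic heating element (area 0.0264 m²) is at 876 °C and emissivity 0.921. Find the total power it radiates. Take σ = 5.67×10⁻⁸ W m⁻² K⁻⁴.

P ≈ 2400 W

876 °C = 1149 K.
P = εσAT⁴ = 0.921 × 5.67×10⁻⁸ × 0.0264 × (1149)⁴ = 0.921 × 5.67×10⁻⁸ × 0.0264 × 1.74×10^12.
P = 2400 W.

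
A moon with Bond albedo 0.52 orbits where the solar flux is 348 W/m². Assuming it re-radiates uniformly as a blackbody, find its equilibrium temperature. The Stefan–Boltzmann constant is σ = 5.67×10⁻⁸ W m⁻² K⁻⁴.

T ≈ 165 K

Power absorbed = (1−a)S·πR²; power emitted = 4πR²σT⁴. Equating and cancelling πR²:
T = ((1−a)S / 4σ)^(1/4) = (167 / (4 × 5.67×10⁻⁸))^(1/4) = (7.37×10^8)^(1/4).
T = 165 K.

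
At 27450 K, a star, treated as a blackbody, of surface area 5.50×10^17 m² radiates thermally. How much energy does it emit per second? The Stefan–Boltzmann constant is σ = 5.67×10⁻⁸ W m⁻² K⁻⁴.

P = σAT⁴ = 5.67×10⁻⁸ × 5.50×10^17 × (27450)⁴ = 5.67×10⁻⁸ × 5.50×10^17 × 5.68×10^17.
P = 1.77×10^28 W.

P ≈ 1.77×10^28 W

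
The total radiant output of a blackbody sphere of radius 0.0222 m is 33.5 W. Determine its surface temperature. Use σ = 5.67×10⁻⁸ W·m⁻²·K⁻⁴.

T ≈ 556 K

A = 4πr² = 4π × (0.0222)² = 6.19×10^-3 m².
From P = σAT⁴, T = (P / σA)^(1/4) = (33.5 / (5.67×10⁻⁸ × 6.19×10^-3))^(1/4).
T = (9.54×10^10)^(1/4) = 556 K.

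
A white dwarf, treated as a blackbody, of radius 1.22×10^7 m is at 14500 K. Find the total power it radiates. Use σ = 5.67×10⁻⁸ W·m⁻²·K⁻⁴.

A = 4πr² = 4π × (1.22×10^7)² = 1.87×10^15 m².
P = σAT⁴ = 5.67×10⁻⁸ × 1.87×10^15 × (14500)⁴ = 5.67×10⁻⁸ × 1.87×10^15 × 4.42×10^16.
P = 4.69×10^24 W.

P ≈ 4.69×10^24 W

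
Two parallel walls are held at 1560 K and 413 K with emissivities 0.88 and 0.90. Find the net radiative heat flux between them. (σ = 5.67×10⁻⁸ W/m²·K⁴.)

q ≈ 2.68×10^5 W/m²

For two large parallel gray plates, q = σ(T₁⁴ − T₂⁴) / (1/ε₁ + 1/ε₂ − 1).
1/ε₁ + 1/ε₂ − 1 = 1/0.88 + 1/0.90 − 1 = 1.247.
T₁⁴ − T₂⁴ = 5.92×10^12 − 2.91×10^10 = 5.89×10^12 K⁴.
q = 5.67×10⁻⁸ × 5.89×10^12 / 1.247 = 2.68×10^5 W/m².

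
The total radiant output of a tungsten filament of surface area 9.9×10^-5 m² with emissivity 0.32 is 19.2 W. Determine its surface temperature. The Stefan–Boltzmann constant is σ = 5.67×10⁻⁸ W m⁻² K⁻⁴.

T ≈ 1810 K

From P = εσAT⁴, T = (P / εσA)^(1/4) = (19.2 / (0.32 × 5.67×10⁻⁸ × 9.90×10^-5))^(1/4).
T = (1.07×10^13)^(1/4) = 1810 K.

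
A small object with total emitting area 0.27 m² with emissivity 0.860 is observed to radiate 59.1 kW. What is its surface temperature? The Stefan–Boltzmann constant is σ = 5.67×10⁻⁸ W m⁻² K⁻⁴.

T ≈ 1460 K

From P = εσAT⁴, T = (P / εσA)^(1/4) = (59100 / (0.860 × 5.67×10⁻⁸ × 0.270))^(1/4).
T = (4.49×10^12)^(1/4) = 1460 K.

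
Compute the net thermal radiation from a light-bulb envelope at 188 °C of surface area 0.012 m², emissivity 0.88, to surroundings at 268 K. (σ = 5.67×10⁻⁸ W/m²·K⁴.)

Convert: 188 °C = 461 K.
Q = εσA(T⁴ − T_s⁴). T⁴ − T_s⁴ = (461)⁴ − (268)⁴ = 4.52×10^10 − 5.16×10^9 = 4.00×10^10 K⁴.
Q = 0.88 × 5.67×10⁻⁸ × 0.0120 × 4.00×10^10 = 24.0 W.

Q ≈ 24.0 W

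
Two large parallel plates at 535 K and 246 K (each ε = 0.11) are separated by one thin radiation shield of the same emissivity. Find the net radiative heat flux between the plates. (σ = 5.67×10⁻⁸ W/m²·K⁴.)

q ≈ 129 W/m²

Each of the 2 gaps contributes resistance (2/ε − 1) = 2/0.11 − 1 = 17.18; total = 34.36.
q = σ(T₁⁴ − T₂⁴) / 34.36 = 5.67×10⁻⁸ × 7.83×10^10 / 34.36 = 129 W/m².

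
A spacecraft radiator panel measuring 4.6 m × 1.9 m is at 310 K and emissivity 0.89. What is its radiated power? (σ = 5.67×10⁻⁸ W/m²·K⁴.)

P ≈ 4070 W

A = 4.6 × 1.9 = 8.74 m².
Stefan–Boltzmann: P = εσAT⁴ = 0.89 × 5.67×10⁻⁸ × 8.74 × (310)⁴ = 0.89 × 5.67×10⁻⁸ × 8.74 × 9.24×10^9.
P = 4070 W.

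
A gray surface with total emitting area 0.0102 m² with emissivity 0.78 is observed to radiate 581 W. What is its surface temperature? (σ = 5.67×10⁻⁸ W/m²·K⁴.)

From P = εσAT⁴, T = (P / εσA)^(1/4) = (581 / (0.78 × 5.67×10⁻⁸ × 0.0102))^(1/4).
T = (1.29×10^12)^(1/4) = 1070 K.

T ≈ 1070 K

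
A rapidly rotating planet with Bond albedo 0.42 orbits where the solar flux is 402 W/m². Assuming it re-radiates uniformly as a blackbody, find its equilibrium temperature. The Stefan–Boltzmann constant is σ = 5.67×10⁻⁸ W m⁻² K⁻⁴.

Power absorbed = (1−a)S·πR²; power emitted = 4πR²σT⁴. Equating and cancelling πR²:
T = ((1−a)S / 4σ)^(1/4) = (233 / (4 × 5.67×10⁻⁸))^(1/4) = (1.03×10^9)^(1/4).
T = 179 K.

T ≈ 179 K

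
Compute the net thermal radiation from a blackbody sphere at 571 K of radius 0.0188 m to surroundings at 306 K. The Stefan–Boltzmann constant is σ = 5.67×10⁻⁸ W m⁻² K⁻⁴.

Q ≈ 24.6 W

A = 4πr² = 4π × (0.0188)² = 4.44×10^-3 m².
Q = σA(T⁴ − T_s⁴). T⁴ − T_s⁴ = (571)⁴ − (306)⁴ = 1.06×10^11 − 8.77×10^9 = 9.75×10^10 K⁴.
Q = 5.67×10⁻⁸ × 4.44×10^-3 × 9.75×10^10 = 24.6 W.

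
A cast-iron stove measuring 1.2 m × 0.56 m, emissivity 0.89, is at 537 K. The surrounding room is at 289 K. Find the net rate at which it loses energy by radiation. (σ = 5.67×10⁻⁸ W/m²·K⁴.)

Q ≈ 2580 W

A = 1.2 × 0.56 = 0.672 m².
Q = εσA(T⁴ − T_s⁴). T⁴ − T_s⁴ = (537)⁴ − (289)⁴ = 8.32×10^10 − 6.98×10^9 = 7.62×10^10 K⁴.
Q = 0.89 × 5.67×10⁻⁸ × 0.672 × 7.62×10^10 = 2580 W.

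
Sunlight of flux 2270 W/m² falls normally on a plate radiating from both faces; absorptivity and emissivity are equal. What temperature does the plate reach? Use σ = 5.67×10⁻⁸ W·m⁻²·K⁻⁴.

T ≈ 376 K

Absorbed flux αS = emitted flux 2εσT⁴ per unit area; with α = ε this gives T = (S/2σ)^(1/4).
T = (2270 / (2 × 5.67×10⁻⁸))^(1/4) = (2.00×10^10)^(1/4).
T = 376 K.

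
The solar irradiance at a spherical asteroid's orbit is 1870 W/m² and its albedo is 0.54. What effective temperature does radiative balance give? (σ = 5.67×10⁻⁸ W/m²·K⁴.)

T ≈ 248 K

Power absorbed = (1−a)S·πR²; power emitted = 4πR²σT⁴. Equating and cancelling πR²:
T = ((1−a)S / 4σ)^(1/4) = (860 / (4 × 5.67×10⁻⁸))^(1/4) = (3.79×10^9)^(1/4).
T = 248 K.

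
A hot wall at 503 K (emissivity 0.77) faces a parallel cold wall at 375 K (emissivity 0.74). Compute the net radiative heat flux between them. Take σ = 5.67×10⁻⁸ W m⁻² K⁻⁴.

q ≈ 1520 W/m²

For two large parallel gray plates, q = σ(T₁⁴ − T₂⁴) / (1/ε₁ + 1/ε₂ − 1).
1/ε₁ + 1/ε₂ − 1 = 1/0.77 + 1/0.74 − 1 = 1.650.
T₁⁴ − T₂⁴ = 6.40×10^10 − 1.98×10^10 = 4.42×10^10 K⁴.
q = 5.67×10⁻⁸ × 4.42×10^10 / 1.650 = 1520 W/m².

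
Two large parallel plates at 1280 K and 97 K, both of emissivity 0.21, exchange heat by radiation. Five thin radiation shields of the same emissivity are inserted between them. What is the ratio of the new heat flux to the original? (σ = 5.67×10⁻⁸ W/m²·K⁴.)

ratio ≈ 0.167

With N identical shields there are N+1 = 6 gaps in series, each with the same radiative resistance, so the flux falls to 1/(N+1) of its unshielded value.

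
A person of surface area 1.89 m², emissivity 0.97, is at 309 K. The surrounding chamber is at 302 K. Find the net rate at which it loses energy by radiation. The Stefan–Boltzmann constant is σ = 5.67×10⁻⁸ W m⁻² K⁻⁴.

Q ≈ 83.0 W

Q = εσA(T⁴ − T_s⁴). T⁴ − T_s⁴ = (309)⁴ − (302)⁴ = 9.12×10^9 − 8.32×10^9 = 7.98×10^8 K⁴.
Q = 0.97 × 5.67×10⁻⁸ × 1.89 × 7.98×10^8 = 83.0 W.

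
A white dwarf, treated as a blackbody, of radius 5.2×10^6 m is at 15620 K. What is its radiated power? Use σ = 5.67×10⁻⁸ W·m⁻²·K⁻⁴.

P ≈ 1.15×10^24 W

A = 4πr² = 4π × (5.2×10^6)² = 3.40×10^14 m².
P = σAT⁴ = 5.67×10⁻⁸ × 3.40×10^14 × (15620)⁴ = 5.67×10⁻⁸ × 3.40×10^14 × 5.95×10^16.
P = 1.15×10^24 W.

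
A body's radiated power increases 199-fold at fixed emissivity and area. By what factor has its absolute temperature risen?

factor ≈ 3.76

P ∝ T⁴ ⇒ T ∝ P^(1/4), so T scales by (199)^(1/4) = 3.76.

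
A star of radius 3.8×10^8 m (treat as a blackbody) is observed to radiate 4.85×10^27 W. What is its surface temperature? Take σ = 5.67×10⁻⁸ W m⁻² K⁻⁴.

T ≈ 14700 K

A = 4πr² = 4π × (3.8×10^8)² = 1.81×10^18 m².
From P = σAT⁴, T = (P / σA)^(1/4) = (4.85×10^27 / (5.67×10⁻⁸ × 1.81×10^18))^(1/4).
T = (4.71×10^16)^(1/4) = 14700 K.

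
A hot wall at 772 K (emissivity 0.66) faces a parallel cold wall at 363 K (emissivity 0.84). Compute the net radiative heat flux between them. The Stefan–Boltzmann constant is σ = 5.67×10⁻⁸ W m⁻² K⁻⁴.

For two large parallel gray plates, q = σ(T₁⁴ − T₂⁴) / (1/ε₁ + 1/ε₂ − 1).
1/ε₁ + 1/ε₂ − 1 = 1/0.66 + 1/0.84 − 1 = 1.706.
T₁⁴ − T₂⁴ = 3.55×10^11 − 1.74×10^10 = 3.38×10^11 K⁴.
q = 5.67×10⁻⁸ × 3.38×10^11 / 1.706 = 11200 W/m².

q ≈ 11200 W/m²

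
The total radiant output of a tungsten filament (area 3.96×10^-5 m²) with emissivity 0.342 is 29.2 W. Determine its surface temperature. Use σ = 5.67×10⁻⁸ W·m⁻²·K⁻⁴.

T ≈ 2480 K

From P = εσAT⁴, T = (P / εσA)^(1/4) = (29.2 / (0.342 × 5.67×10⁻⁸ × 3.96×10^-5))^(1/4).
T = (3.80×10^13)^(1/4) = 2480 K.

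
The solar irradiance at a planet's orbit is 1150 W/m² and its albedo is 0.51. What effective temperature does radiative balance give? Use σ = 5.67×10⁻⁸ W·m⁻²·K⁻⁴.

Power absorbed = (1−a)S·πR²; power emitted = 4πR²σT⁴. Equating and cancelling πR²:
T = ((1−a)S / 4σ)^(1/4) = (564 / (4 × 5.67×10⁻⁸))^(1/4) = (2.48×10^9)^(1/4).
T = 223 K.

T ≈ 223 K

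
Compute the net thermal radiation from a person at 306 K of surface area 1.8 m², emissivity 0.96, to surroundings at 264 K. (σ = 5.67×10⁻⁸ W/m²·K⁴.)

Q = εσA(T⁴ − T_s⁴). T⁴ − T_s⁴ = (306)⁴ − (264)⁴ = 8.77×10^9 − 4.86×10^9 = 3.91×10^9 K⁴.
Q = 0.96 × 5.67×10⁻⁸ × 1.80 × 3.91×10^9 = 383 W.

Q ≈ 383 W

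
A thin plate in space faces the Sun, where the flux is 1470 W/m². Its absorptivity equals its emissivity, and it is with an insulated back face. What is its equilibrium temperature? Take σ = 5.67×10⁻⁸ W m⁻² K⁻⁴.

T ≈ 401 K

Absorbed flux αS = emitted flux εσT⁴ (one radiating face); with α = ε, T = (S/σ)^(1/4).
T = (1470 / 5.67×10⁻⁸)^(1/4) = (2.59×10^10)^(1/4).
T = 401 K.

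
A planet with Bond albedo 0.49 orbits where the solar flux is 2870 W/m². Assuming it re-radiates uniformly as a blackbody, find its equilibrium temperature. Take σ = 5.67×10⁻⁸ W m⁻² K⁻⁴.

Power absorbed = (1−a)S·πR²; power emitted = 4πR²σT⁴. Equating and cancelling πR²:
T = ((1−a)S / 4σ)^(1/4) = (1460 / (4 × 5.67×10⁻⁸))^(1/4) = (6.45×10^9)^(1/4).
T = 283 K.

T ≈ 283 K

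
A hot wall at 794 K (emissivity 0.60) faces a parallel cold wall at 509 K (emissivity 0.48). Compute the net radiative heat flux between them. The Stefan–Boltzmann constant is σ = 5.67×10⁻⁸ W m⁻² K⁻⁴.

q ≈ 6810 W/m²

For two large parallel gray plates, q = σ(T₁⁴ − T₂⁴) / (1/ε₁ + 1/ε₂ − 1).
1/ε₁ + 1/ε₂ − 1 = 1/0.60 + 1/0.48 − 1 = 2.750.
T₁⁴ − T₂⁴ = 3.97×10^11 − 6.71×10^10 = 3.30×10^11 K⁴.
q = 5.67×10⁻⁸ × 3.30×10^11 / 2.750 = 6810 W/m².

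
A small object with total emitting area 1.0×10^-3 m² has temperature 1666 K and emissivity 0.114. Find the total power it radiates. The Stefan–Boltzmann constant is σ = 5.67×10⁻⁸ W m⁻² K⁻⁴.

Stefan–Boltzmann: P = εσAT⁴ = 0.114 × 5.67×10⁻⁸ × 1.00×10^-3 × (1666)⁴ = 0.114 × 5.67×10⁻⁸ × 1.00×10^-3 × 7.70×10^12.
P = 49.8 W.

P ≈ 49.8 W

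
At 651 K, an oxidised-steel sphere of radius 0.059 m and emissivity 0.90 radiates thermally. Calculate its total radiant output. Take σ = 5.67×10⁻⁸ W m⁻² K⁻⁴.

P ≈ 401 W

A = 4πr² = 4π × (0.059)² = 0.0437 m².
Stefan–Boltzmann: P = εσAT⁴ = 0.90 × 5.67×10⁻⁸ × 0.0437 × (651)⁴ = 0.90 × 5.67×10⁻⁸ × 0.0437 × 1.80×10^11.
P = 401 W.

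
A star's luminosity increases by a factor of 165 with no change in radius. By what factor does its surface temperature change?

factor ≈ 3.58

P ∝ T⁴ ⇒ T ∝ P^(1/4), so T scales by (165)^(1/4) = 3.58.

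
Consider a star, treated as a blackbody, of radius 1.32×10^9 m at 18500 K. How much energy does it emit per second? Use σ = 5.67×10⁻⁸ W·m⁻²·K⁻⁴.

A = 4πr² = 4π × (1.32×10^9)² = 2.19×10^19 m².
P = σAT⁴ = 5.67×10⁻⁸ × 2.19×10^19 × (18500)⁴ = 5.67×10⁻⁸ × 2.19×10^19 × 1.17×10^17.
P = 1.45×10^29 W.

P ≈ 1.45×10^29 W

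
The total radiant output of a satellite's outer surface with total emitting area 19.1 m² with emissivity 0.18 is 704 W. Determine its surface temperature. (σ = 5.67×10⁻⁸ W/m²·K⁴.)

T ≈ 245 K

From P = εσAT⁴, T = (P / εσA)^(1/4) = (704 / (0.18 × 5.67×10⁻⁸ × 19.1))^(1/4).
T = (3.61×10^9)^(1/4) = 245 K.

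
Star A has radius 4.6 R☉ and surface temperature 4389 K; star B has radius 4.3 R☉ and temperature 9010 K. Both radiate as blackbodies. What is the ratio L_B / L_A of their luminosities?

L = 4πR²σT⁴ ∝ R²T⁴, so L_B/L_A = (4.3/4.6)² × (9010/4389)⁴ = 0.874 × 17.8 = 15.5.

L_B/L_A ≈ 15.5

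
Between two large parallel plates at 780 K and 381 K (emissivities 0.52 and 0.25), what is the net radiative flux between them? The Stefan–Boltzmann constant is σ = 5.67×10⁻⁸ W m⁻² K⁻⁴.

For two large parallel gray plates, q = σ(T₁⁴ − T₂⁴) / (1/ε₁ + 1/ε₂ − 1).
1/ε₁ + 1/ε₂ − 1 = 1/0.52 + 1/0.25 − 1 = 4.923.
T₁⁴ − T₂⁴ = 3.70×10^11 − 2.11×10^10 = 3.49×10^11 K⁴.
q = 5.67×10⁻⁸ × 3.49×10^11 / 4.923 = 4020 W/m².

q ≈ 4020 W/m²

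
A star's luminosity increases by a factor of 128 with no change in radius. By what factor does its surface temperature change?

P ∝ T⁴ ⇒ T ∝ P^(1/4), so T scales by (128)^(1/4) = 3.36.

factor ≈ 3.36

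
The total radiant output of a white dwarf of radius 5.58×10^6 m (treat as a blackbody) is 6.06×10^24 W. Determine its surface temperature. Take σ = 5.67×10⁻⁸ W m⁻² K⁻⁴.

T ≈ 22900 K

A = 4πr² = 4π × (5.58×10^6)² = 3.91×10^14 m².
From P = σAT⁴, T = (P / σA)^(1/4) = (6.06×10^24 / (5.67×10⁻⁸ × 3.91×10^14))^(1/4).
T = (2.73×10^17)^(1/4) = 22900 K.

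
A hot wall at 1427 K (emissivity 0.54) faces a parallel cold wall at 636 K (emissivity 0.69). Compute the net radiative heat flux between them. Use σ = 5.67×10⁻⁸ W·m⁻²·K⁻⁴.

For two large parallel gray plates, q = σ(T₁⁴ − T₂⁴) / (1/ε₁ + 1/ε₂ − 1).
1/ε₁ + 1/ε₂ − 1 = 1/0.54 + 1/0.69 − 1 = 2.301.
T₁⁴ − T₂⁴ = 4.15×10^12 − 1.64×10^11 = 3.98×10^12 K⁴.
q = 5.67×10⁻⁸ × 3.98×10^12 / 2.301 = 98100 W/m².

q ≈ 98100 W/m²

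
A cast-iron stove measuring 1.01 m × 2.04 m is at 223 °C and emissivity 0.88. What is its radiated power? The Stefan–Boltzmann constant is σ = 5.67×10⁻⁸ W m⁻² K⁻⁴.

P ≈ 6220 W

A = 1.01 × 2.04 = 2.06 m².
223 °C = 496 K.
P = εσAT⁴ = 0.88 × 5.67×10⁻⁸ × 2.06 × (496)⁴ = 0.88 × 5.67×10⁻⁸ × 2.06 × 6.05×10^10.
P = 6220 W.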